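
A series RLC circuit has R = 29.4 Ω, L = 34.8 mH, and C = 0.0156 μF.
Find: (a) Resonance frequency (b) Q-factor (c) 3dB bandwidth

Step 1 — Resonance condition Im(Z)=0 gives ω₀ = 1/√(LC).
Step 2 — ω₀ = 1/√(0.0348·1.56e-08) = 4.292e+04 rad/s.
Step 3 — f₀ = ω₀/(2π) = 6831 Hz.
Step 4 — Series Q: Q = ω₀L/R = 4.292e+04·0.0348/29.4 = 50.8.
Step 5 — 3dB bandwidth: Δω = ω₀/Q = 844.8 rad/s; BW = Δω/(2π) = 134.5 Hz.

(a) f₀ = 6831 Hz  (b) Q = 50.8  (c) BW = 134.5 Hz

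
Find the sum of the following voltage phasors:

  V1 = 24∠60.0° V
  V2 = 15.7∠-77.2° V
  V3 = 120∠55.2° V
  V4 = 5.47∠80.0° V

Step 1 — Convert each phasor to rectangular form:
  V1 = 24·(cos(60.0°) + j·sin(60.0°)) = 12 + j20.78 V
  V2 = 15.7·(cos(-77.2°) + j·sin(-77.2°)) = 3.478 - j15.31 V
  V3 = 120·(cos(55.2°) + j·sin(55.2°)) = 68.49 + j98.54 V
  V4 = 5.47·(cos(80.0°) + j·sin(80.0°)) = 0.9499 + j5.387 V
Step 2 — Sum components: V_total = 84.91 + j109.4 V.
Step 3 — Convert to polar: |V_total| = 138.5 V, ∠V_total = 52.2°.

V_total = 138.5∠52.2° V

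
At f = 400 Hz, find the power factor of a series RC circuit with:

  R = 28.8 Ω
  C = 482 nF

Step 1 — Angular frequency: ω = 2π·f = 2π·400 = 2513 rad/s.
Step 2 — Component impedances:
  R: Z = R = 28.8 Ω
  C: Z = 1/(jωC) = -j/(ω·C) = 0 - j825.5 Ω
Step 3 — Series combination: Z_total = R + C = 28.8 - j825.5 Ω = 826∠-88.0° Ω.
Step 4 — Power factor: PF = cos(φ) = Re(Z)/|Z| = 28.8/826 = 0.03487.
Step 5 — Type: Im(Z) = -825.5 ⇒ leading (phase φ = -88.0°).

PF = 0.03487 (leading, φ = -88.0°)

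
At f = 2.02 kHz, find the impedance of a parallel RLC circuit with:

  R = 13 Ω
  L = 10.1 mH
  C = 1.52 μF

Step 1 — Angular frequency: ω = 2π·f = 2π·2020 = 1.269e+04 rad/s.
Step 2 — Component impedances:
  R: Z = R = 13 Ω
  L: Z = jωL = j·1.269e+04·0.0101 = 0 + j128.2 Ω
  C: Z = 1/(jωC) = -j/(ω·C) = 0 - j51.84 Ω
Step 3 — Parallel combination: 1/Z_total = 1/R + 1/L + 1/C; Z_total = 12.72 - j1.9 Ω = 12.86∠-8.5° Ω.

Z = 12.72 - j1.9 Ω = 12.86∠-8.5° Ω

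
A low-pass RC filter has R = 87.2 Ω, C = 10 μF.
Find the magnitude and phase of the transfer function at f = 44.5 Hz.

Step 1 — Angular frequency: ω = 2π·44.5 = 279.6 rad/s.
Step 2 — Transfer function: H(jω) = 1/(1 + jωRC).
Step 3 — Denominator: 1 + jωRC = 1 + j·279.6·87.2·1e-05 = 1 + j0.2438.
Step 4 — H = 0.9439 - j0.2301.
Step 5 — Magnitude: |H| = 0.9715 (-0.3 dB); phase: φ = -13.7°.

|H| = 0.9715 (-0.3 dB), φ = -13.7°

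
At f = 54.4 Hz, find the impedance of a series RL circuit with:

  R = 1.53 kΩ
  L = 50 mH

Step 1 — Angular frequency: ω = 2π·f = 2π·54.4 = 341.8 rad/s.
Step 2 — Component impedances:
  R: Z = R = 1530 Ω
  L: Z = jωL = j·341.8·0.05 = 0 + j17.09 Ω
Step 3 — Series combination: Z_total = R + L = 1530 + j17.09 Ω = 1530∠0.6° Ω.

Z = 1530 + j17.09 Ω = 1530∠0.6° Ω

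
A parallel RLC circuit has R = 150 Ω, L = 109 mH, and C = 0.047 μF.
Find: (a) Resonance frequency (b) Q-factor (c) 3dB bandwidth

Step 1 — Resonance: ω₀ = 1/√(LC) = 1/√(0.109·4.7e-08) = 1.397e+04 rad/s.
Step 2 — f₀ = ω₀/(2π) = 2224 Hz.
Step 3 — Parallel Q: Q = R/(ω₀L) = 150/(1.397e+04·0.109) = 0.0985.
Step 4 — Bandwidth: Δω = ω₀/Q = 1.418e+05 rad/s; BW = Δω/(2π) = 2.258e+04 Hz.

(a) f₀ = 2224 Hz  (b) Q = 0.0985  (c) BW = 2.258e+04 Hz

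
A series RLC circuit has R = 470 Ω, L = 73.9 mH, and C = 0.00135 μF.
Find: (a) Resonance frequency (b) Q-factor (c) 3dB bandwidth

Step 1 — Resonance: ω₀ = 1/√(LC) = 1/√(0.0739·1.35e-09) = 1.001e+05 rad/s.
Step 2 — f₀ = ω₀/(2π) = 1.593e+04 Hz.
Step 3 — Series Q: Q = ω₀L/R = 1.001e+05·0.0739/470 = 15.74.
Step 4 — Bandwidth: Δω = ω₀/Q = 6360 rad/s; BW = Δω/(2π) = 1012 Hz.

(a) f₀ = 1.593e+04 Hz  (b) Q = 15.74  (c) BW = 1012 Hz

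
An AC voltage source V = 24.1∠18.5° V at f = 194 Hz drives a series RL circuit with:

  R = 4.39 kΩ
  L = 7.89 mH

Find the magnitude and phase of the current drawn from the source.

Step 1 — Angular frequency: ω = 2π·f = 2π·194 = 1219 rad/s.
Step 2 — Component impedances:
  R: Z = R = 4390 Ω
  L: Z = jωL = j·1219·0.00789 = 0 + j9.617 Ω
Step 3 — Series combination: Z_total = R + L = 4390 + j9.617 Ω = 4390∠0.1° Ω.
Step 4 — Source phasor: V = 24.1∠18.5° V = 22.85 + j7.647 V.
Step 5 — Ohm's law: I = V / Z_total = (22.85 + j7.647) / (4390 + j9.617) = 0.00521 + j0.001731 A.
Step 6 — Convert to polar: |I| = 0.00549 A, ∠I = 18.4°.

I = 0.00549∠18.4° A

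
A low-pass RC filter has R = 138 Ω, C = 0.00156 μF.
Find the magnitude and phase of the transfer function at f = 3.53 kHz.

Step 1 — Angular frequency: ω = 2π·3530 = 2.218e+04 rad/s.
Step 2 — Transfer function: H(jω) = 1/(1 + jωRC).
Step 3 — Denominator: 1 + jωRC = 1 + j·2.218e+04·138·1.56e-09 = 1 + j0.004775.
Step 4 — H = 1 - j0.004775.
Step 5 — Magnitude: |H| = 1 (-0.0 dB); phase: φ = -0.3°.

|H| = 1 (-0.0 dB), φ = -0.3°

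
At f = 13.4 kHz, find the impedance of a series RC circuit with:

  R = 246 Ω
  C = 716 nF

Step 1 — Angular frequency: ω = 2π·f = 2π·1.34e+04 = 8.419e+04 rad/s.
Step 2 — Component impedances:
  R: Z = R = 246 Ω
  C: Z = 1/(jωC) = -j/(ω·C) = 0 - j16.59 Ω
Step 3 — Series combination: Z_total = R + C = 246 - j16.59 Ω = 246.6∠-3.9° Ω.

Z = 246 - j16.59 Ω = 246.6∠-3.9° Ω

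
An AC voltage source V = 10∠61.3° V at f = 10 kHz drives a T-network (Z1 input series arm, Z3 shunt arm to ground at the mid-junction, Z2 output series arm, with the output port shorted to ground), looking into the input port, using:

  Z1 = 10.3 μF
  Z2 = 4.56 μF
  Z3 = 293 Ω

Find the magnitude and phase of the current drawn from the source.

Step 1 — Angular frequency: ω = 2π·f = 2π·1e+04 = 6.283e+04 rad/s.
Step 2 — Component impedances:
  Z1: Z = 1/(jωC) = -j/(ω·C) = 0 - j1.545 Ω
  Z2: Z = 1/(jωC) = -j/(ω·C) = 0 - j3.49 Ω
  Z3: Z = R = 293 Ω
Step 3 — With the output port shorted to ground, the output series arm Z2 runs from the junction to ground; the shunt arm Z3 also runs from the junction to ground. They appear in parallel: Z3 || Z2 = 0.04157 - j3.49 Ω.
Step 4 — Series with input arm Z1: Z_in = Z1 + (Z3 || Z2) = 0.04157 - j5.035 Ω = 5.035∠-89.5° Ω.
Step 5 — Source phasor: V = 10∠61.3° V = 4.802 + j8.771 V.
Step 6 — Ohm's law: I = V / Z_total = (4.802 + j8.771) / (0.04157 - j5.035) = -1.734 + j0.9681 A.
Step 7 — Convert to polar: |I| = 1.986 A, ∠I = 150.8°.

I = 1.986∠150.8° A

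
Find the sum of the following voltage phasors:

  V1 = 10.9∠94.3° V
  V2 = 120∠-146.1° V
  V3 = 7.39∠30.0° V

Step 1 — Convert each phasor to rectangular form:
  V1 = 10.9·(cos(94.3°) + j·sin(94.3°)) = -0.8173 + j10.87 V
  V2 = 120·(cos(-146.1°) + j·sin(-146.1°)) = -99.6 - j66.93 V
  V3 = 7.39·(cos(30.0°) + j·sin(30.0°)) = 6.4 + j3.695 V
Step 2 — Sum components: V_total = -94.02 - j52.37 V.
Step 3 — Convert to polar: |V_total| = 107.6 V, ∠V_total = -150.9°.

V_total = 107.6∠-150.9° V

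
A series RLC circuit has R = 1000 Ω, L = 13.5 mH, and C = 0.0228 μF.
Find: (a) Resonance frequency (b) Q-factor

Step 1 — Resonance condition Im(Z)=0 gives ω₀ = 1/√(LC).
Step 2 — ω₀ = 1/√(0.0135·2.28e-08) = 5.7e+04 rad/s.
Step 3 — f₀ = ω₀/(2π) = 9072 Hz.
Step 4 — Series Q: Q = ω₀L/R = 5.7e+04·0.0135/1000 = 0.7695.

(a) f₀ = 9072 Hz  (b) Q = 0.7695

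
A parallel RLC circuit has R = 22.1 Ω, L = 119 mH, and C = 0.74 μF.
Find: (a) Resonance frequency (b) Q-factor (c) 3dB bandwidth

Step 1 — Resonance: ω₀ = 1/√(LC) = 1/√(0.119·7.4e-07) = 3370 rad/s.
Step 2 — f₀ = ω₀/(2π) = 536.3 Hz.
Step 3 — Parallel Q: Q = R/(ω₀L) = 22.1/(3370·0.119) = 0.05511.
Step 4 — Bandwidth: Δω = ω₀/Q = 6.115e+04 rad/s; BW = Δω/(2π) = 9732 Hz.

(a) f₀ = 536.3 Hz  (b) Q = 0.05511  (c) BW = 9732 Hz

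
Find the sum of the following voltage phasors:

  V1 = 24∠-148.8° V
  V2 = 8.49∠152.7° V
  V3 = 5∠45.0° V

Step 1 — Convert each phasor to rectangular form:
  V1 = 24·(cos(-148.8°) + j·sin(-148.8°)) = -20.53 - j12.43 V
  V2 = 8.49·(cos(152.7°) + j·sin(152.7°)) = -7.544 + j3.894 V
  V3 = 5·(cos(45.0°) + j·sin(45.0°)) = 3.536 + j3.536 V
Step 2 — Sum components: V_total = -24.54 - j5.003 V.
Step 3 — Convert to polar: |V_total| = 25.04 V, ∠V_total = -168.5°.

V_total = 25.04∠-168.5° V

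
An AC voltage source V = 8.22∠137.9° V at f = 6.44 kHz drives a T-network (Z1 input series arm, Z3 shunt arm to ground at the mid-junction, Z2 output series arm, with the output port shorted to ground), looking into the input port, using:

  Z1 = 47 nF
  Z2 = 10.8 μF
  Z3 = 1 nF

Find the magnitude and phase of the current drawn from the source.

Step 1 — Angular frequency: ω = 2π·f = 2π·6440 = 4.046e+04 rad/s.
Step 2 — Component impedances:
  Z1: Z = 1/(jωC) = -j/(ω·C) = 0 - j525.8 Ω
  Z2: Z = 1/(jωC) = -j/(ω·C) = 0 - j2.288 Ω
  Z3: Z = 1/(jωC) = -j/(ω·C) = 0 - j2.471e+04 Ω
Step 3 — With the output port shorted to ground, the output series arm Z2 runs from the junction to ground; the shunt arm Z3 also runs from the junction to ground. They appear in parallel: Z3 || Z2 = 0 - j2.288 Ω.
Step 4 — Series with input arm Z1: Z_in = Z1 + (Z3 || Z2) = 0 - j528.1 Ω = 528.1∠-90.0° Ω.
Step 5 — Source phasor: V = 8.22∠137.9° V = -6.099 + j5.511 V.
Step 6 — Ohm's law: I = V / Z_total = (-6.099 + j5.511) / (0 - j528.1) = -0.01044 - j0.01155 A.
Step 7 — Convert to polar: |I| = 0.01557 A, ∠I = -132.1°.

I = 0.01557∠-132.1° A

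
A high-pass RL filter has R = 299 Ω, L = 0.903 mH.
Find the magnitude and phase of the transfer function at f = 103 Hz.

Step 1 — Angular frequency: ω = 2π·103 = 647.2 rad/s.
Step 2 — Transfer function: H(jω) = jωL/(R + jωL).
Step 3 — Numerator jωL = j·0.5844; denominator R + jωL = 299 + j0.5844.
Step 4 — H = 3.82e-06 + j0.001954.
Step 5 — Magnitude: |H| = 0.001954 (-54.2 dB); phase: φ = 89.9°.

|H| = 0.001954 (-54.2 dB), φ = 89.9°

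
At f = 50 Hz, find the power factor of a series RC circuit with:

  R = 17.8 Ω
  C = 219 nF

Step 1 — Angular frequency: ω = 2π·f = 2π·50 = 314.2 rad/s.
Step 2 — Component impedances:
  R: Z = R = 17.8 Ω
  C: Z = 1/(jωC) = -j/(ω·C) = 0 - j1.453e+04 Ω
Step 3 — Series combination: Z_total = R + C = 17.8 - j1.453e+04 Ω = 1.453e+04∠-89.9° Ω.
Step 4 — Power factor: PF = cos(φ) = Re(Z)/|Z| = 17.8/1.453e+04 = 0.001225.
Step 5 — Type: Im(Z) = -1.453e+04 ⇒ leading (phase φ = -89.9°).

PF = 0.001225 (leading, φ = -89.9°)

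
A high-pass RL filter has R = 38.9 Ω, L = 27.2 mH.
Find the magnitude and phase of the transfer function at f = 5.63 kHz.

Step 1 — Angular frequency: ω = 2π·5630 = 3.537e+04 rad/s.
Step 2 — Transfer function: H(jω) = jωL/(R + jωL).
Step 3 — Numerator jωL = j·962.2; denominator R + jωL = 38.9 + j962.2.
Step 4 — H = 0.9984 + j0.04036.
Step 5 — Magnitude: |H| = 0.9992 (-0.0 dB); phase: φ = 2.3°.

|H| = 0.9992 (-0.0 dB), φ = 2.3°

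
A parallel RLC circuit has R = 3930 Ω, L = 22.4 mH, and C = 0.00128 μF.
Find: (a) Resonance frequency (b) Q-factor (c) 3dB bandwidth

Step 1 — Resonance: ω₀ = 1/√(LC) = 1/√(0.0224·1.28e-09) = 1.868e+05 rad/s.
Step 2 — f₀ = ω₀/(2π) = 2.972e+04 Hz.
Step 3 — Parallel Q: Q = R/(ω₀L) = 3930/(1.868e+05·0.0224) = 0.9394.
Step 4 — Bandwidth: Δω = ω₀/Q = 1.988e+05 rad/s; BW = Δω/(2π) = 3.164e+04 Hz.

(a) f₀ = 2.972e+04 Hz  (b) Q = 0.9394  (c) BW = 3.164e+04 Hz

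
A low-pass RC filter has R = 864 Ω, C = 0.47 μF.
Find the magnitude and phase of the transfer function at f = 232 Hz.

Step 1 — Angular frequency: ω = 2π·232 = 1458 rad/s.
Step 2 — Transfer function: H(jω) = 1/(1 + jωRC).
Step 3 — Denominator: 1 + jωRC = 1 + j·1458·864·4.7e-07 = 1 + j0.5919.
Step 4 — H = 0.7405 - j0.4383.
Step 5 — Magnitude: |H| = 0.8605 (-1.3 dB); phase: φ = -30.6°.

|H| = 0.8605 (-1.3 dB), φ = -30.6°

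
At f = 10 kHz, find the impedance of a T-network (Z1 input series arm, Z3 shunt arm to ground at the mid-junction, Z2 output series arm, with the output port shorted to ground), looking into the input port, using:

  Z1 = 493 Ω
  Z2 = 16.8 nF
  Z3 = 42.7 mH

Step 1 — Angular frequency: ω = 2π·f = 2π·1e+04 = 6.283e+04 rad/s.
Step 2 — Component impedances:
  Z1: Z = R = 493 Ω
  Z2: Z = 1/(jωC) = -j/(ω·C) = 0 - j947.4 Ω
  Z3: Z = jωL = j·6.283e+04·0.0427 = 0 + j2683 Ω
Step 3 — With the output port shorted to ground, the output series arm Z2 runs from the junction to ground; the shunt arm Z3 also runs from the junction to ground. They appear in parallel: Z3 || Z2 = 0 - j1464 Ω.
Step 4 — Series with input arm Z1: Z_in = Z1 + (Z3 || Z2) = 493 - j1464 Ω = 1545∠-71.4° Ω.

Z = 493 - j1464 Ω = 1545∠-71.4° Ω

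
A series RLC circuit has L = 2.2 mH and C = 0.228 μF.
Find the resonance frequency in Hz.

Step 1 — Resonance condition Im(Z)=0 gives ω₀ = 1/√(LC).
Step 2 — ω₀ = 1/√(0.0022·2.28e-07) = 4.465e+04 rad/s.
Step 3 — f₀ = ω₀/(2π) = 7106 Hz.

f₀ = 7106 Hz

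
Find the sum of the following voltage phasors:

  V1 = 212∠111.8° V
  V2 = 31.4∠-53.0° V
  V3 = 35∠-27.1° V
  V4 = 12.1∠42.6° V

Step 1 — Convert each phasor to rectangular form:
  V1 = 212·(cos(111.8°) + j·sin(111.8°)) = -78.73 + j196.8 V
  V2 = 31.4·(cos(-53.0°) + j·sin(-53.0°)) = 18.9 - j25.08 V
  V3 = 35·(cos(-27.1°) + j·sin(-27.1°)) = 31.16 - j15.94 V
  V4 = 12.1·(cos(42.6°) + j·sin(42.6°)) = 8.907 + j8.19 V
Step 2 — Sum components: V_total = -19.77 + j164 V.
Step 3 — Convert to polar: |V_total| = 165.2 V, ∠V_total = 96.9°.

V_total = 165.2∠96.9° V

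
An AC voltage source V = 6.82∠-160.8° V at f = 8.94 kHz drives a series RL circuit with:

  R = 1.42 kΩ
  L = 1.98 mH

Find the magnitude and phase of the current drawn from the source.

Step 1 — Angular frequency: ω = 2π·f = 2π·8940 = 5.617e+04 rad/s.
Step 2 — Component impedances:
  R: Z = R = 1420 Ω
  L: Z = jωL = j·5.617e+04·0.00198 = 0 + j111.2 Ω
Step 3 — Series combination: Z_total = R + L = 1420 + j111.2 Ω = 1424∠4.5° Ω.
Step 4 — Source phasor: V = 6.82∠-160.8° V = -6.441 - j2.243 V.
Step 5 — Ohm's law: I = V / Z_total = (-6.441 - j2.243) / (1420 + j111.2) = -0.004631 - j0.001217 A.
Step 6 — Convert to polar: |I| = 0.004788 A, ∠I = -165.3°.

I = 0.004788∠-165.3° A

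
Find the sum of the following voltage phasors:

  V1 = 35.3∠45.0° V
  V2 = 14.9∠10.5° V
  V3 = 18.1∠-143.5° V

Step 1 — Convert each phasor to rectangular form:
  V1 = 35.3·(cos(45.0°) + j·sin(45.0°)) = 24.96 + j24.96 V
  V2 = 14.9·(cos(10.5°) + j·sin(10.5°)) = 14.65 + j2.715 V
  V3 = 18.1·(cos(-143.5°) + j·sin(-143.5°)) = -14.55 - j10.77 V
Step 2 — Sum components: V_total = 25.06 + j16.91 V.
Step 3 — Convert to polar: |V_total| = 30.23 V, ∠V_total = 34.0°.

V_total = 30.23∠34.0° V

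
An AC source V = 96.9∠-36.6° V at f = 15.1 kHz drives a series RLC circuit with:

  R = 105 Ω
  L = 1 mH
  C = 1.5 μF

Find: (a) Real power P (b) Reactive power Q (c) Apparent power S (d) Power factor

Step 1 — Angular frequency: ω = 2π·f = 2π·1.51e+04 = 9.488e+04 rad/s.
Step 2 — Component impedances:
  R: Z = R = 105 Ω
  L: Z = jωL = j·9.488e+04·0.001 = 0 + j94.88 Ω
  C: Z = 1/(jωC) = -j/(ω·C) = 0 - j7.027 Ω
Step 3 — Series combination: Z_total = R + L + C = 105 + j87.85 Ω = 136.9∠39.9° Ω.
Step 4 — Source phasor: V = 96.9∠-36.6° V = 77.79 - j57.77 V.
Step 5 — Current: I = V / Z = 0.165 - j0.6883 A = 0.7078∠-76.5° A.
Step 6 — Complex power: S = V·I* = 52.6 + j44.01 VA.
Step 7 — Real power: P = Re(S) = 52.6 W.
Step 8 — Reactive power: Q = Im(S) = 44.01 VAR.
Step 9 — Apparent power: |S| = 68.59 VA.
Step 10 — Power factor: PF = P/|S| = 0.767 (lagging).

(a) P = 52.6 W  (b) Q = 44.01 VAR  (c) S = 68.59 VA  (d) PF = 0.767 (lagging)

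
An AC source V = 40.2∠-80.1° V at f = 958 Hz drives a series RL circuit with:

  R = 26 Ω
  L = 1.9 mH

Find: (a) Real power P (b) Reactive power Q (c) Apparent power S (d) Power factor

Step 1 — Angular frequency: ω = 2π·f = 2π·958 = 6019 rad/s.
Step 2 — Component impedances:
  R: Z = R = 26 Ω
  L: Z = jωL = j·6019·0.0019 = 0 + j11.44 Ω
Step 3 — Series combination: Z_total = R + L = 26 + j11.44 Ω = 28.4∠23.7° Ω.
Step 4 — Source phasor: V = 40.2∠-80.1° V = 6.912 - j39.6 V.
Step 5 — Current: I = V / Z = -0.3386 - j1.374 A = 1.415∠-103.8° A.
Step 6 — Complex power: S = V·I* = 52.08 + j22.91 VA.
Step 7 — Real power: P = Re(S) = 52.08 W.
Step 8 — Reactive power: Q = Im(S) = 22.91 VAR.
Step 9 — Apparent power: |S| = 56.89 VA.
Step 10 — Power factor: PF = P/|S| = 0.9154 (lagging).

(a) P = 52.08 W  (b) Q = 22.91 VAR  (c) S = 56.89 VA  (d) PF = 0.9154 (lagging)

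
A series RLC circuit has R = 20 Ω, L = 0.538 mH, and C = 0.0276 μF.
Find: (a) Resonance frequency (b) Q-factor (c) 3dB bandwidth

Step 1 — Resonance: ω₀ = 1/√(LC) = 1/√(0.000538·2.76e-08) = 2.595e+05 rad/s.
Step 2 — f₀ = ω₀/(2π) = 4.13e+04 Hz.
Step 3 — Series Q: Q = ω₀L/R = 2.595e+05·0.000538/20 = 6.981.
Step 4 — Bandwidth: Δω = ω₀/Q = 3.717e+04 rad/s; BW = Δω/(2π) = 5917 Hz.

(a) f₀ = 4.13e+04 Hz  (b) Q = 6.981  (c) BW = 5917 Hz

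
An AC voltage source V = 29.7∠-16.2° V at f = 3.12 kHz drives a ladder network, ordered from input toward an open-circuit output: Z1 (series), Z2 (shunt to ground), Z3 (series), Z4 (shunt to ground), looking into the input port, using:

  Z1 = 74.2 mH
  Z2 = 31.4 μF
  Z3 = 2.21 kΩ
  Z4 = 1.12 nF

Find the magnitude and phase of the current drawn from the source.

Step 1 — Angular frequency: ω = 2π·f = 2π·3120 = 1.96e+04 rad/s.
Step 2 — Component impedances:
  Z1: Z = jωL = j·1.96e+04·0.0742 = 0 + j1455 Ω
  Z2: Z = 1/(jωC) = -j/(ω·C) = 0 - j1.625 Ω
  Z3: Z = R = 2210 Ω
  Z4: Z = 1/(jωC) = -j/(ω·C) = 0 - j4.555e+04 Ω
Step 3 — Ladder network (open output): work backward from the far end, alternating series and parallel combinations. Z_in = 2.805e-06 + j1453 Ω = 1453∠90.0° Ω.
Step 4 — Source phasor: V = 29.7∠-16.2° V = 28.52 - j8.286 V.
Step 5 — Ohm's law: I = V / Z_total = (28.52 - j8.286) / (2.805e-06 + j1453) = -0.005703 - j0.01963 A.
Step 6 — Convert to polar: |I| = 0.02044 A, ∠I = -106.2°.

I = 0.02044∠-106.2° A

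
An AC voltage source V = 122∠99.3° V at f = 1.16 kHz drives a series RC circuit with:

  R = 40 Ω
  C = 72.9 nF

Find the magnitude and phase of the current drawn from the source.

Step 1 — Angular frequency: ω = 2π·f = 2π·1160 = 7288 rad/s.
Step 2 — Component impedances:
  R: Z = R = 40 Ω
  C: Z = 1/(jωC) = -j/(ω·C) = 0 - j1882 Ω
Step 3 — Series combination: Z_total = R + C = 40 - j1882 Ω = 1882∠-88.8° Ω.
Step 4 — Source phasor: V = 122∠99.3° V = -19.72 + j120.4 V.
Step 5 — Ohm's law: I = V / Z_total = (-19.72 + j120.4) / (40 - j1882) = -0.06416 - j0.009112 A.
Step 6 — Convert to polar: |I| = 0.06481 A, ∠I = -171.9°.

I = 0.06481∠-171.9° A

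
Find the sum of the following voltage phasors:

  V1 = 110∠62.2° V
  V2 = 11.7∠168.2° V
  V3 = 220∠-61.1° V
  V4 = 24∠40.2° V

Step 1 — Convert each phasor to rectangular form:
  V1 = 110·(cos(62.2°) + j·sin(62.2°)) = 51.3 + j97.3 V
  V2 = 11.7·(cos(168.2°) + j·sin(168.2°)) = -11.45 + j2.393 V
  V3 = 220·(cos(-61.1°) + j·sin(-61.1°)) = 106.3 - j192.6 V
  V4 = 24·(cos(40.2°) + j·sin(40.2°)) = 18.33 + j15.49 V
Step 2 — Sum components: V_total = 164.5 - j77.41 V.
Step 3 — Convert to polar: |V_total| = 181.8 V, ∠V_total = -25.2°.

V_total = 181.8∠-25.2° V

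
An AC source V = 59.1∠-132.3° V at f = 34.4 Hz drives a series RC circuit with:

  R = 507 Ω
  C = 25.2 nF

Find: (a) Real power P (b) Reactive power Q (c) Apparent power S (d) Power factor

Step 1 — Angular frequency: ω = 2π·f = 2π·34.4 = 216.1 rad/s.
Step 2 — Component impedances:
  R: Z = R = 507 Ω
  C: Z = 1/(jωC) = -j/(ω·C) = 0 - j1.836e+05 Ω
Step 3 — Series combination: Z_total = R + C = 507 - j1.836e+05 Ω = 1.836e+05∠-89.8° Ω.
Step 4 — Source phasor: V = 59.1∠-132.3° V = -39.78 - j43.71 V.
Step 5 — Current: I = V / Z = 0.0002375 - j0.0002173 A = 0.0003219∠-42.5° A.
Step 6 — Complex power: S = V·I* = 5.254e-05 - j0.01902 VA.
Step 7 — Real power: P = Re(S) = 5.254e-05 W.
Step 8 — Reactive power: Q = Im(S) = -0.01902 VAR.
Step 9 — Apparent power: |S| = 0.01902 VA.
Step 10 — Power factor: PF = P/|S| = 0.002762 (leading).

(a) P = 5.254e-05 W  (b) Q = -0.01902 VAR  (c) S = 0.01902 VA  (d) PF = 0.002762 (leading)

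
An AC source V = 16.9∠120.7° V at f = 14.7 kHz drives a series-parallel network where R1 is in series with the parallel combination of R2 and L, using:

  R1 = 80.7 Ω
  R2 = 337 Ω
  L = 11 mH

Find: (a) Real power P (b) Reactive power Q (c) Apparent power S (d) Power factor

Step 1 — Angular frequency: ω = 2π·f = 2π·1.47e+04 = 9.236e+04 rad/s.
Step 2 — Component impedances:
  R1: Z = R = 80.7 Ω
  R2: Z = R = 337 Ω
  L: Z = jωL = j·9.236e+04·0.011 = 0 + j1016 Ω
Step 3 — Parallel branch: R2 || L = 1/(1/R2 + 1/L) = 303.6 + j100.7 Ω.
Step 4 — Series with R1: Z_total = R1 + (R2 || L) = 384.3 + j100.7 Ω = 397.3∠14.7° Ω.
Step 5 — Source phasor: V = 16.9∠120.7° V = -8.628 + j14.53 V.
Step 6 — Current: I = V / Z = -0.01174 + j0.04089 A = 0.04254∠106.0° A.
Step 7 — Complex power: S = V·I* = 0.6954 + j0.1822 VA.
Step 8 — Real power: P = Re(S) = 0.6954 W.
Step 9 — Reactive power: Q = Im(S) = 0.1822 VAR.
Step 10 — Apparent power: |S| = 0.7189 VA.
Step 11 — Power factor: PF = P/|S| = 0.9673 (lagging).

(a) P = 0.6954 W  (b) Q = 0.1822 VAR  (c) S = 0.7189 VA  (d) PF = 0.9673 (lagging)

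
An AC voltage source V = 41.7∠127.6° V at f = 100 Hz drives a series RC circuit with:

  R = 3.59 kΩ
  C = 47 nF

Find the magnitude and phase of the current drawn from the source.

Step 1 — Angular frequency: ω = 2π·f = 2π·100 = 628.3 rad/s.
Step 2 — Component impedances:
  R: Z = R = 3590 Ω
  C: Z = 1/(jωC) = -j/(ω·C) = 0 - j3.386e+04 Ω
Step 3 — Series combination: Z_total = R + C = 3590 - j3.386e+04 Ω = 3.405e+04∠-83.9° Ω.
Step 4 — Source phasor: V = 41.7∠127.6° V = -25.44 + j33.04 V.
Step 5 — Ohm's law: I = V / Z_total = (-25.44 + j33.04) / (3590 - j3.386e+04) = -0.001044 - j0.0006407 A.
Step 6 — Convert to polar: |I| = 0.001225 A, ∠I = -148.5°.

I = 0.001225∠-148.5° A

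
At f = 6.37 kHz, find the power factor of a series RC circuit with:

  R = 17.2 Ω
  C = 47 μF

Step 1 — Angular frequency: ω = 2π·f = 2π·6370 = 4.002e+04 rad/s.
Step 2 — Component impedances:
  R: Z = R = 17.2 Ω
  C: Z = 1/(jωC) = -j/(ω·C) = 0 - j0.5316 Ω
Step 3 — Series combination: Z_total = R + C = 17.2 - j0.5316 Ω = 17.21∠-1.8° Ω.
Step 4 — Power factor: PF = cos(φ) = Re(Z)/|Z| = 17.2/17.208 = 0.9995.
Step 5 — Type: Im(Z) = -0.5316 ⇒ leading (phase φ = -1.8°).

PF = 0.9995 (leading, φ = -1.8°)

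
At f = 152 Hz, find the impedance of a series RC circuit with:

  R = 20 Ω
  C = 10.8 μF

Step 1 — Angular frequency: ω = 2π·f = 2π·152 = 955 rad/s.
Step 2 — Component impedances:
  R: Z = R = 20 Ω
  C: Z = 1/(jωC) = -j/(ω·C) = 0 - j96.95 Ω
Step 3 — Series combination: Z_total = R + C = 20 - j96.95 Ω = 98.99∠-78.3° Ω.

Z = 20 - j96.95 Ω = 98.99∠-78.3° Ω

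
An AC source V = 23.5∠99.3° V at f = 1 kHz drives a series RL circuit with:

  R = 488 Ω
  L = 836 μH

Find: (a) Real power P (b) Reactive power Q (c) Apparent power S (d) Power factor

Step 1 — Angular frequency: ω = 2π·f = 2π·1000 = 6283 rad/s.
Step 2 — Component impedances:
  R: Z = R = 488 Ω
  L: Z = jωL = j·6283·0.000836 = 0 + j5.253 Ω
Step 3 — Series combination: Z_total = R + L = 488 + j5.253 Ω = 488∠0.6° Ω.
Step 4 — Source phasor: V = 23.5∠99.3° V = -3.798 + j23.19 V.
Step 5 — Current: I = V / Z = -0.00727 + j0.0476 A = 0.04815∠98.7° A.
Step 6 — Complex power: S = V·I* = 1.132 + j0.01218 VA.
Step 7 — Real power: P = Re(S) = 1.132 W.
Step 8 — Reactive power: Q = Im(S) = 0.01218 VAR.
Step 9 — Apparent power: |S| = 1.132 VA.
Step 10 — Power factor: PF = P/|S| = 0.9999 (lagging).

(a) P = 1.132 W  (b) Q = 0.01218 VAR  (c) S = 1.132 VA  (d) PF = 0.9999 (lagging)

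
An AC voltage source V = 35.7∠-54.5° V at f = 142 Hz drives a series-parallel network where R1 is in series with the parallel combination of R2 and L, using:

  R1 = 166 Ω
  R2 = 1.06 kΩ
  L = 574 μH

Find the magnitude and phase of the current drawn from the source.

Step 1 — Angular frequency: ω = 2π·f = 2π·142 = 892.2 rad/s.
Step 2 — Component impedances:
  R1: Z = R = 166 Ω
  R2: Z = R = 1060 Ω
  L: Z = jωL = j·892.2·0.000574 = 0 + j0.5121 Ω
Step 3 — Parallel branch: R2 || L = 1/(1/R2 + 1/L) = 0.0002474 + j0.5121 Ω.
Step 4 — Series with R1: Z_total = R1 + (R2 || L) = 166 + j0.5121 Ω = 166∠0.2° Ω.
Step 5 — Source phasor: V = 35.7∠-54.5° V = 20.73 - j29.06 V.
Step 6 — Ohm's law: I = V / Z_total = (20.73 - j29.06) / (166 + j0.5121) = 0.1243 - j0.1755 A.
Step 7 — Convert to polar: |I| = 0.2151 A, ∠I = -54.7°.

I = 0.2151∠-54.7° A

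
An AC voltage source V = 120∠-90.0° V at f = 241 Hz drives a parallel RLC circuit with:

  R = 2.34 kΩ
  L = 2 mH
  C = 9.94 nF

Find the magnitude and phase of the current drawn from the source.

Step 1 — Angular frequency: ω = 2π·f = 2π·241 = 1514 rad/s.
Step 2 — Component impedances:
  R: Z = R = 2340 Ω
  L: Z = jωL = j·1514·0.002 = 0 + j3.028 Ω
  C: Z = 1/(jωC) = -j/(ω·C) = 0 - j6.644e+04 Ω
Step 3 — Parallel combination: 1/Z_total = 1/R + 1/L + 1/C; Z_total = 0.00392 + j3.029 Ω = 3.029∠89.9° Ω.
Step 4 — Source phasor: V = 120∠-90.0° V = 0 - j120 V.
Step 5 — Ohm's law: I = V / Z_total = (0 - j120) / (0.00392 + j3.029) = -39.62 - j0.05128 A.
Step 6 — Convert to polar: |I| = 39.62 A, ∠I = -179.9°.

I = 39.62∠-179.9° A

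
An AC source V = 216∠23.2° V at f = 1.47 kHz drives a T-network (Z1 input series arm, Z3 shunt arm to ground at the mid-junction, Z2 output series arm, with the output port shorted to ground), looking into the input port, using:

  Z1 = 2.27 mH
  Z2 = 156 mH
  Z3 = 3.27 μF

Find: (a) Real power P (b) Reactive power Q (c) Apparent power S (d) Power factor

Step 1 — Angular frequency: ω = 2π·f = 2π·1470 = 9236 rad/s.
Step 2 — Component impedances:
  Z1: Z = jωL = j·9236·0.00227 = 0 + j20.97 Ω
  Z2: Z = jωL = j·9236·0.156 = 0 + j1441 Ω
  Z3: Z = 1/(jωC) = -j/(ω·C) = 0 - j33.11 Ω
Step 3 — With the output port shorted to ground, the output series arm Z2 runs from the junction to ground; the shunt arm Z3 also runs from the junction to ground. They appear in parallel: Z3 || Z2 = 0 - j33.89 Ω.
Step 4 — Series with input arm Z1: Z_in = Z1 + (Z3 || Z2) = 0 - j12.92 Ω = 12.92∠-90.0° Ω.
Step 5 — Source phasor: V = 216∠23.2° V = 198.5 + j85.09 V.
Step 6 — Current: I = V / Z = -6.585 + j15.36 A = 16.72∠113.2° A.
Step 7 — Complex power: S = V·I* = 0 - j3611 VA.
Step 8 — Real power: P = Re(S) = 0 W.
Step 9 — Reactive power: Q = Im(S) = -3611 VAR.
Step 10 — Apparent power: |S| = 3611 VA.
Step 11 — Power factor: PF = P/|S| = 0 (leading).

(a) P = 0 W  (b) Q = -3611 VAR  (c) S = 3611 VA  (d) PF = 0 (leading)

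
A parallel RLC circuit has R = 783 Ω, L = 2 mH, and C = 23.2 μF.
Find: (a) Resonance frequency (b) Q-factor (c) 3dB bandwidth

Step 1 — Resonance: ω₀ = 1/√(LC) = 1/√(0.002·2.32e-05) = 4642 rad/s.
Step 2 — f₀ = ω₀/(2π) = 738.9 Hz.
Step 3 — Parallel Q: Q = R/(ω₀L) = 783/(4642·0.002) = 84.33.
Step 4 — Bandwidth: Δω = ω₀/Q = 55.05 rad/s; BW = Δω/(2π) = 8.761 Hz.

(a) f₀ = 738.9 Hz  (b) Q = 84.33  (c) BW = 8.761 Hz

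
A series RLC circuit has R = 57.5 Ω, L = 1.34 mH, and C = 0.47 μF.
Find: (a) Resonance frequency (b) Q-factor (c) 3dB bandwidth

Step 1 — Resonance: ω₀ = 1/√(LC) = 1/√(0.00134·4.7e-07) = 3.985e+04 rad/s.
Step 2 — f₀ = ω₀/(2π) = 6342 Hz.
Step 3 — Series Q: Q = ω₀L/R = 3.985e+04·0.00134/57.5 = 0.9286.
Step 4 — Bandwidth: Δω = ω₀/Q = 4.291e+04 rad/s; BW = Δω/(2π) = 6829 Hz.

(a) f₀ = 6342 Hz  (b) Q = 0.9286  (c) BW = 6829 Hz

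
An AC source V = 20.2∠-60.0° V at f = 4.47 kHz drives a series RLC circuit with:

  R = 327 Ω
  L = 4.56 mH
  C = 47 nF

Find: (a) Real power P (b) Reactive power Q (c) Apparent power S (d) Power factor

Step 1 — Angular frequency: ω = 2π·f = 2π·4470 = 2.809e+04 rad/s.
Step 2 — Component impedances:
  R: Z = R = 327 Ω
  L: Z = jωL = j·2.809e+04·0.00456 = 0 + j128.1 Ω
  C: Z = 1/(jωC) = -j/(ω·C) = 0 - j757.6 Ω
Step 3 — Series combination: Z_total = R + L + C = 327 - j629.5 Ω = 709.4∠-62.5° Ω.
Step 4 — Source phasor: V = 20.2∠-60.0° V = 10.1 - j17.49 V.
Step 5 — Current: I = V / Z = 0.02845 + j0.001267 A = 0.02848∠2.5° A.
Step 6 — Complex power: S = V·I* = 0.2652 - j0.5105 VA.
Step 7 — Real power: P = Re(S) = 0.2652 W.
Step 8 — Reactive power: Q = Im(S) = -0.5105 VAR.
Step 9 — Apparent power: |S| = 0.5752 VA.
Step 10 — Power factor: PF = P/|S| = 0.461 (leading).

(a) P = 0.2652 W  (b) Q = -0.5105 VAR  (c) S = 0.5752 VA  (d) PF = 0.461 (leading)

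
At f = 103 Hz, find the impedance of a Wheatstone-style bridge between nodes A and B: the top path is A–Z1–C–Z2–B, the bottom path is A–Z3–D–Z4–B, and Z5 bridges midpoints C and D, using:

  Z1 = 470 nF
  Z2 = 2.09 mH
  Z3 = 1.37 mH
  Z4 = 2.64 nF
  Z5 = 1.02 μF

Step 1 — Angular frequency: ω = 2π·f = 2π·103 = 647.2 rad/s.
Step 2 — Component impedances:
  Z1: Z = 1/(jωC) = -j/(ω·C) = 0 - j3288 Ω
  Z2: Z = jωL = j·647.2·0.00209 = 0 + j1.353 Ω
  Z3: Z = jωL = j·647.2·0.00137 = 0 + j0.8866 Ω
  Z4: Z = 1/(jωC) = -j/(ω·C) = 0 - j5.853e+05 Ω
  Z5: Z = 1/(jωC) = -j/(ω·C) = 0 - j1515 Ω
Step 3 — Bridge requires nodal analysis (the Z5 bridge couples midpoints C and D, so the two paths cannot be reduced to a simple series/parallel combination). Setting node B to ground and injecting 1 A at node A, the 3-node admittance system at A, C, D solves to V_A = Z_AB = 0 - j1033 Ω = 1033∠-90.0° Ω.

Z = 0 - j1033 Ω = 1033∠-90.0° Ω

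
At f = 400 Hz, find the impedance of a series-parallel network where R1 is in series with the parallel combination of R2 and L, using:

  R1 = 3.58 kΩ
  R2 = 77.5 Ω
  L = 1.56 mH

Step 1 — Angular frequency: ω = 2π·f = 2π·400 = 2513 rad/s.
Step 2 — Component impedances:
  R1: Z = R = 3580 Ω
  R2: Z = R = 77.5 Ω
  L: Z = jωL = j·2513·0.00156 = 0 + j3.921 Ω
Step 3 — Parallel branch: R2 || L = 1/(1/R2 + 1/L) = 0.1978 + j3.911 Ω.
Step 4 — Series with R1: Z_total = R1 + (R2 || L) = 3580 + j3.911 Ω = 3580∠0.1° Ω.

Z = 3580 + j3.911 Ω = 3580∠0.1° Ω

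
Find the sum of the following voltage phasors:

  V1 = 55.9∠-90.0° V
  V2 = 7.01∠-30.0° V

Step 1 — Convert each phasor to rectangular form:
  V1 = 55.9·(cos(-90.0°) + j·sin(-90.0°)) = 0 - j55.9 V
  V2 = 7.01·(cos(-30.0°) + j·sin(-30.0°)) = 6.071 - j3.505 V
Step 2 — Sum components: V_total = 6.071 - j59.41 V.
Step 3 — Convert to polar: |V_total| = 59.71 V, ∠V_total = -84.2°.

V_total = 59.71∠-84.2° V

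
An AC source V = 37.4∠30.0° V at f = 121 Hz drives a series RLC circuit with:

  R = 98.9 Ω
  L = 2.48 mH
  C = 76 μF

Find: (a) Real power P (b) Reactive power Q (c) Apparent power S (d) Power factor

Step 1 — Angular frequency: ω = 2π·f = 2π·121 = 760.3 rad/s.
Step 2 — Component impedances:
  R: Z = R = 98.9 Ω
  L: Z = jωL = j·760.3·0.00248 = 0 + j1.885 Ω
  C: Z = 1/(jωC) = -j/(ω·C) = 0 - j17.31 Ω
Step 3 — Series combination: Z_total = R + L + C = 98.9 - j15.42 Ω = 100.1∠-8.9° Ω.
Step 4 — Source phasor: V = 37.4∠30.0° V = 32.39 + j18.7 V.
Step 5 — Current: I = V / Z = 0.2909 + j0.2344 A = 0.3736∠38.9° A.
Step 6 — Complex power: S = V·I* = 13.81 - j2.153 VA.
Step 7 — Real power: P = Re(S) = 13.81 W.
Step 8 — Reactive power: Q = Im(S) = -2.153 VAR.
Step 9 — Apparent power: |S| = 13.97 VA.
Step 10 — Power factor: PF = P/|S| = 0.9881 (leading).

(a) P = 13.81 W  (b) Q = -2.153 VAR  (c) S = 13.97 VA  (d) PF = 0.9881 (leading)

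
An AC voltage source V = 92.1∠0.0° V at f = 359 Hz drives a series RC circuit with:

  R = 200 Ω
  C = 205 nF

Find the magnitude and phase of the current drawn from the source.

Step 1 — Angular frequency: ω = 2π·f = 2π·359 = 2256 rad/s.
Step 2 — Component impedances:
  R: Z = R = 200 Ω
  C: Z = 1/(jωC) = -j/(ω·C) = 0 - j2163 Ω
Step 3 — Series combination: Z_total = R + C = 200 - j2163 Ω = 2172∠-84.7° Ω.
Step 4 — Source phasor: V = 92.1∠0.0° V = 92.1 V.
Step 5 — Ohm's law: I = V / Z_total = (92.1) / (200 - j2163) = 0.003905 + j0.04223 A.
Step 6 — Convert to polar: |I| = 0.04241 A, ∠I = 84.7°.

I = 0.04241∠84.7° A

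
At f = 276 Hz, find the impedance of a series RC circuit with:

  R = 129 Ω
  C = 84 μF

Step 1 — Angular frequency: ω = 2π·f = 2π·276 = 1734 rad/s.
Step 2 — Component impedances:
  R: Z = R = 129 Ω
  C: Z = 1/(jωC) = -j/(ω·C) = 0 - j6.865 Ω
Step 3 — Series combination: Z_total = R + C = 129 - j6.865 Ω = 129.2∠-3.0° Ω.

Z = 129 - j6.865 Ω = 129.2∠-3.0° Ω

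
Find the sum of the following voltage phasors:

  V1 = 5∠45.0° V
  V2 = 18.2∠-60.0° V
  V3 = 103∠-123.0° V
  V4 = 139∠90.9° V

Step 1 — Convert each phasor to rectangular form:
  V1 = 5·(cos(45.0°) + j·sin(45.0°)) = 3.536 + j3.536 V
  V2 = 18.2·(cos(-60.0°) + j·sin(-60.0°)) = 9.1 - j15.76 V
  V3 = 103·(cos(-123.0°) + j·sin(-123.0°)) = -56.1 - j86.38 V
  V4 = 139·(cos(90.9°) + j·sin(90.9°)) = -2.183 + j139 V
Step 2 — Sum components: V_total = -45.65 + j40.37 V.
Step 3 — Convert to polar: |V_total| = 60.94 V, ∠V_total = 138.5°.

V_total = 60.94∠138.5° V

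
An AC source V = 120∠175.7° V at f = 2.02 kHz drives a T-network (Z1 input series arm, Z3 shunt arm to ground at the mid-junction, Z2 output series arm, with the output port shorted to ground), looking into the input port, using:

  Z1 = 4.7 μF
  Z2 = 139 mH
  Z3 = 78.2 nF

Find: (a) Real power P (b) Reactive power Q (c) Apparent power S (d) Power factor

Step 1 — Angular frequency: ω = 2π·f = 2π·2020 = 1.269e+04 rad/s.
Step 2 — Component impedances:
  Z1: Z = 1/(jωC) = -j/(ω·C) = 0 - j16.76 Ω
  Z2: Z = jωL = j·1.269e+04·0.139 = 0 + j1764 Ω
  Z3: Z = 1/(jωC) = -j/(ω·C) = 0 - j1008 Ω
Step 3 — With the output port shorted to ground, the output series arm Z2 runs from the junction to ground; the shunt arm Z3 also runs from the junction to ground. They appear in parallel: Z3 || Z2 = 0 - j2349 Ω.
Step 4 — Series with input arm Z1: Z_in = Z1 + (Z3 || Z2) = 0 - j2366 Ω = 2366∠-90.0° Ω.
Step 5 — Source phasor: V = 120∠175.7° V = -119.7 + j8.997 V.
Step 6 — Current: I = V / Z = -0.003803 - j0.05058 A = 0.05072∠-94.3° A.
Step 7 — Complex power: S = V·I* = 0 - j6.086 VA.
Step 8 — Real power: P = Re(S) = 0 W.
Step 9 — Reactive power: Q = Im(S) = -6.086 VAR.
Step 10 — Apparent power: |S| = 6.086 VA.
Step 11 — Power factor: PF = P/|S| = 0 (leading).

(a) P = 0 W  (b) Q = -6.086 VAR  (c) S = 6.086 VA  (d) PF = 0 (leading)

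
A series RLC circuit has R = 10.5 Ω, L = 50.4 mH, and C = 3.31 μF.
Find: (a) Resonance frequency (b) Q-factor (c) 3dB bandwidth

Step 1 — Resonance condition Im(Z)=0 gives ω₀ = 1/√(LC).
Step 2 — ω₀ = 1/√(0.0504·3.31e-06) = 2448 rad/s.
Step 3 — f₀ = ω₀/(2π) = 389.7 Hz.
Step 4 — Series Q: Q = ω₀L/R = 2448·0.0504/10.5 = 11.75.
Step 5 — 3dB bandwidth: Δω = ω₀/Q = 208.3 rad/s; BW = Δω/(2π) = 33.16 Hz.

(a) f₀ = 389.7 Hz  (b) Q = 11.75  (c) BW = 33.16 Hz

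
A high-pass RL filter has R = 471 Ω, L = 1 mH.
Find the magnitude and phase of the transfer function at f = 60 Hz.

Step 1 — Angular frequency: ω = 2π·60 = 377 rad/s.
Step 2 — Transfer function: H(jω) = jωL/(R + jωL).
Step 3 — Numerator jωL = j·0.377; denominator R + jωL = 471 + j0.377.
Step 4 — H = 6.406e-07 + j0.0008004.
Step 5 — Magnitude: |H| = 0.0008004 (-61.9 dB); phase: φ = 90.0°.

|H| = 0.0008004 (-61.9 dB), φ = 90.0°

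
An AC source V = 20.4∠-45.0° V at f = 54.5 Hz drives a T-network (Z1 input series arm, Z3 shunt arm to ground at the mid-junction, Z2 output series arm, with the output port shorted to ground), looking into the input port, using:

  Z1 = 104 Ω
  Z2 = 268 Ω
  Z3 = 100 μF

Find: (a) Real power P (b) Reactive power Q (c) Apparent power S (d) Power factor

Step 1 — Angular frequency: ω = 2π·f = 2π·54.5 = 342.4 rad/s.
Step 2 — Component impedances:
  Z1: Z = R = 104 Ω
  Z2: Z = R = 268 Ω
  Z3: Z = 1/(jωC) = -j/(ω·C) = 0 - j29.2 Ω
Step 3 — With the output port shorted to ground, the output series arm Z2 runs from the junction to ground; the shunt arm Z3 also runs from the junction to ground. They appear in parallel: Z3 || Z2 = 3.145 - j28.86 Ω.
Step 4 — Series with input arm Z1: Z_in = Z1 + (Z3 || Z2) = 107.1 - j28.86 Ω = 111∠-15.1° Ω.
Step 5 — Source phasor: V = 20.4∠-45.0° V = 14.42 - j14.42 V.
Step 6 — Current: I = V / Z = 0.1593 - j0.09171 A = 0.1838∠-29.9° A.
Step 7 — Complex power: S = V·I* = 3.621 - j0.9754 VA.
Step 8 — Real power: P = Re(S) = 3.621 W.
Step 9 — Reactive power: Q = Im(S) = -0.9754 VAR.
Step 10 — Apparent power: |S| = 3.75 VA.
Step 11 — Power factor: PF = P/|S| = 0.9656 (leading).

(a) P = 3.621 W  (b) Q = -0.9754 VAR  (c) S = 3.75 VA  (d) PF = 0.9656 (leading)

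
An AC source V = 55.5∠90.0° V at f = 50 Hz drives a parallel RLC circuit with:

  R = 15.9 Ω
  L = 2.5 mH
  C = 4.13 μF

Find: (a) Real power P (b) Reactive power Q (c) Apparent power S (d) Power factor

Step 1 — Angular frequency: ω = 2π·f = 2π·50 = 314.2 rad/s.
Step 2 — Component impedances:
  R: Z = R = 15.9 Ω
  L: Z = jωL = j·314.2·0.0025 = 0 + j0.7854 Ω
  C: Z = 1/(jωC) = -j/(ω·C) = 0 - j770.7 Ω
Step 3 — Parallel combination: 1/Z_total = 1/R + 1/L + 1/C; Z_total = 0.03878 + j0.7843 Ω = 0.7852∠87.2° Ω.
Step 4 — Source phasor: V = 55.5∠90.0° V = 0 + j55.5 V.
Step 5 — Current: I = V / Z = 70.59 + j3.491 A = 70.68∠2.8° A.
Step 6 — Complex power: S = V·I* = 193.7 + j3918 VA.
Step 7 — Real power: P = Re(S) = 193.7 W.
Step 8 — Reactive power: Q = Im(S) = 3918 VAR.
Step 9 — Apparent power: |S| = 3923 VA.
Step 10 — Power factor: PF = P/|S| = 0.04939 (lagging).

(a) P = 193.7 W  (b) Q = 3918 VAR  (c) S = 3923 VA  (d) PF = 0.04939 (lagging)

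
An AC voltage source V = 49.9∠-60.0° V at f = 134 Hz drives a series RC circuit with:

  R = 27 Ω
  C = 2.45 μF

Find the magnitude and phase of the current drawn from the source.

Step 1 — Angular frequency: ω = 2π·f = 2π·134 = 841.9 rad/s.
Step 2 — Component impedances:
  R: Z = R = 27 Ω
  C: Z = 1/(jωC) = -j/(ω·C) = 0 - j484.8 Ω
Step 3 — Series combination: Z_total = R + C = 27 - j484.8 Ω = 485.5∠-86.8° Ω.
Step 4 — Source phasor: V = 49.9∠-60.0° V = 24.95 - j43.21 V.
Step 5 — Ohm's law: I = V / Z_total = (24.95 - j43.21) / (27 - j484.8) = 0.09172 + j0.04636 A.
Step 6 — Convert to polar: |I| = 0.1028 A, ∠I = 26.8°.

I = 0.1028∠26.8° A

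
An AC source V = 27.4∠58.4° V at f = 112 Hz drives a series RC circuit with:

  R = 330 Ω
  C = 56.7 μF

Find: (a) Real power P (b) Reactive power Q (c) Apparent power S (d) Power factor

Step 1 — Angular frequency: ω = 2π·f = 2π·112 = 703.7 rad/s.
Step 2 — Component impedances:
  R: Z = R = 330 Ω
  C: Z = 1/(jωC) = -j/(ω·C) = 0 - j25.06 Ω
Step 3 — Series combination: Z_total = R + C = 330 - j25.06 Ω = 331∠-4.3° Ω.
Step 4 — Source phasor: V = 27.4∠58.4° V = 14.36 + j23.34 V.
Step 5 — Current: I = V / Z = 0.03792 + j0.0736 A = 0.08279∠62.7° A.
Step 6 — Complex power: S = V·I* = 2.262 - j0.1718 VA.
Step 7 — Real power: P = Re(S) = 2.262 W.
Step 8 — Reactive power: Q = Im(S) = -0.1718 VAR.
Step 9 — Apparent power: |S| = 2.268 VA.
Step 10 — Power factor: PF = P/|S| = 0.9971 (leading).

(a) P = 2.262 W  (b) Q = -0.1718 VAR  (c) S = 2.268 VA  (d) PF = 0.9971 (leading)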